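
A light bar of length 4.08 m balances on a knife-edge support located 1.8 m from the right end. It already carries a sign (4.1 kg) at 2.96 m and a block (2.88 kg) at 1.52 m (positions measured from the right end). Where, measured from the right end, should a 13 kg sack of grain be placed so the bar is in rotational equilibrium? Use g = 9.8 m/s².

x ≈ 1.5 m from the right end

Sum moments about the knife-edge support (at 1.8 m from the right end) (the support reaction has zero arm there).
Sign: 4.1 × 9.8 = 40.18 N down at 2.96 m → arm 1.16 m, τ = 40.18 × 1.16 = 46.61 N·m counterclockwise.
Block: 2.88 × 9.8 = 28.22 N down at 1.52 m → arm 0.28 m, τ = 28.22 × 0.28 = 7.902 N·m clockwise.
Net moment of existing loads = 38.71 N·m counterclockwise.
The sack of grain weighs 13 × 9.8 = 127.4 N and must supply an equal clockwise moment, so its lever arm about the knife-edge support is 38.71 / 127.4 = 0.304 m.
That puts it at 1.8 − 0.304 = 1.5 m from the right end.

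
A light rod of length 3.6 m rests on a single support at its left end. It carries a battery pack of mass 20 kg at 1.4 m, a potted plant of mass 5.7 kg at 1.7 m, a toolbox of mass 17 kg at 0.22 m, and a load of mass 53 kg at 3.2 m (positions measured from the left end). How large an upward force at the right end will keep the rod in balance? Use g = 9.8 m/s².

About the left end:
Battery pack: 20 × 9.8 = 196 N down at 1.4 m → arm 1.4 m, τ = 196 × 1.4 = 274.4 N·m clockwise.
Potted plant: 5.7 × 9.8 = 55.86 N down at 1.7 m → arm 1.7 m, τ = 55.86 × 1.7 = 94.96 N·m clockwise.
Toolbox: 17 × 9.8 = 166.6 N down at 0.22 m → arm 0.22 m, τ = 166.6 × 0.22 = 36.65 N·m clockwise.
Load: 53 × 9.8 = 519.4 N down at 3.2 m → arm 3.2 m, τ = 519.4 × 3.2 = 1662 N·m clockwise.
Net moment of the loads = 2068 N·m clockwise.
The upward force F acts at the right end, arm 3.6 m, giving F × 3.6 counterclockwise.
Balancing moments: F × 3.6 = 2068, giving F = 2068 / 3.6 = 574 N.

F ≈ 574 N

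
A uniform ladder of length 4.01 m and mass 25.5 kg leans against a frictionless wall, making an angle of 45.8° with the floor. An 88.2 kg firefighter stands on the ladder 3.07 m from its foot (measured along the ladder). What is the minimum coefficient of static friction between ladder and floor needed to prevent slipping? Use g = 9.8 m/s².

Sum moments about the foot of the ladder (the floor normal and friction both act there and drop out).
Ladder weight 25.5×9.8 = 249.9 N acts at 2.005 m along the ladder; its horizontal arm is 2.005·cos45.8° = 1.398 m → τ = 349.4 N·m clockwise.
Firefighter: 88.2×9.8 = 864.4 N at 3.07 m → arm 2.14 m → τ = 1850 N·m clockwise.
Wall normal N acts horizontally at the top; its moment arm is the height L sinθ = 4.01·sin45.8° = 2.875 m, counterclockwise.
Balancing moments: N × 2.875 = 2199, giving N = 764.9 N.
ΣFx = 0 ⇒ f = N_wall = 764.9 N. ΣFy = 0 ⇒ N_floor = 1114 N.
μ_min = f / N_floor = 764.9 / 1114 = 0.687.

μ_min ≈ 0.687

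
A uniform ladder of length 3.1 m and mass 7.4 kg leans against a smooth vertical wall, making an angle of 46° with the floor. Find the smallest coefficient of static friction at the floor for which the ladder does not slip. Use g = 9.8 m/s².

Taking torques about the foot of the ladder:
Ladder weight 7.4×9.8 = 72.52 N acts at 1.55 m along the ladder; its horizontal arm is 1.55·cos46° = 1.077 m → τ = 78.1 N·m clockwise.
Wall normal N acts horizontally at the top; its moment arm is the height L sinθ = 3.1·sin46° = 2.23 m, counterclockwise.
Balancing moments: N × 2.23 = 78.1, giving N = 35.02 N.
ΣFx = 0 ⇒ f = N_wall = 35.02 N. ΣFy = 0 ⇒ N_floor = 72.52 N.
μ_min = f / N_floor = 35.02 / 72.52 = 0.483.

μ_min ≈ 0.483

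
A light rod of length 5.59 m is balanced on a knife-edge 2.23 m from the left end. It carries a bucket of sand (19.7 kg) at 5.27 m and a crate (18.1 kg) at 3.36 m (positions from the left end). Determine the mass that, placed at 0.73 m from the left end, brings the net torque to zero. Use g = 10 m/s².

m ≈ 53.6 kg

About the knife-edge (at 2.23 m from the left end):
Bucket of sand: 19.7 × 10 = 197 N down at 5.27 m → arm 3.04 m, τ = 197 × 3.04 = 598.9 N·m clockwise.
Crate: 18.1 × 10 = 181 N down at 3.36 m → arm 1.13 m, τ = 181 × 1.13 = 204.5 N·m clockwise.
Net moment of known loads = 803.4 N·m clockwise.
An unknown mass m at 0.73 m has arm 1.5 m; its moment is m·g·1.5 counterclockwise.
For rotational equilibrium, m × 10 × 1.5 = 803.4, so m = 803.4 / (10 × 1.5) = 53.6 kg.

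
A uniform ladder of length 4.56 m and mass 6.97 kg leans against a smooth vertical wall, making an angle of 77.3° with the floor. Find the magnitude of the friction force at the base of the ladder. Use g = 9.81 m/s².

Sum moments about the foot of the ladder (the floor normal and friction both act there and drop out).
Ladder weight 6.97×9.81 = 68.38 N acts at 2.28 m along the ladder; its horizontal arm is 2.28·cos77.3° = 0.5012 m → τ = 34.27 N·m clockwise.
Wall normal N acts horizontally at the top; its moment arm is the height L sinθ = 4.56·sin77.3° = 4.448 m, counterclockwise.
For rotational equilibrium, N × 4.448 = 34.27, so N = 7.7 N.
ΣFx = 0: friction at the foot balances the wall's push, so f = N_wall = 7.7 N.

f ≈ 7.7 N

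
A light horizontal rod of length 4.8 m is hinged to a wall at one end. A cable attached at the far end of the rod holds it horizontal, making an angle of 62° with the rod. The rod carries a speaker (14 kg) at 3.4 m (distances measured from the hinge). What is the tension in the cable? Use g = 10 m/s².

Take moments about the hinge.
Speaker: 14 × 10 = 140 N down at 3.4 m → arm 3.4 m, τ = 140 × 3.4 = 476 N·m clockwise.
Total clockwise load moment = 476 N·m.
The cable tension T acts at 4.8 m; only its component perpendicular to the rod, T sinθ, produces torque. sin 62° = 0.8829.
Balancing moments: T × 4.8 × 0.8829 = 476, giving T = 476 / 4.238 = 112 N.

T ≈ 112 N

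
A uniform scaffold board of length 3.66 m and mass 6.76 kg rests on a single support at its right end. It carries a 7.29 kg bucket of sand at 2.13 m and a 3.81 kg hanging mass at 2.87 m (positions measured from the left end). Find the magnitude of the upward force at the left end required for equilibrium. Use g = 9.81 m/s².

F ≈ 71.1 N

About the right end:
Beam weight: 6.76 × 9.81 = 66.32 N down at 1.83 m → arm 1.83 m, τ = 66.32 × 1.83 = 121.4 N·m counterclockwise.
Bucket of sand: 7.29 × 9.81 = 71.51 N down at 2.13 m → arm 1.53 m, τ = 71.51 × 1.53 = 109.4 N·m counterclockwise.
Hanging mass: 3.81 × 9.81 = 37.38 N down at 2.87 m → arm 0.79 m, τ = 37.38 × 0.79 = 29.53 N·m counterclockwise.
Net moment of the loads = 260.3 N·m counterclockwise.
The upward force F acts at the left end, arm 3.66 m, giving F × 3.66 clockwise.
Balancing moments: F × 3.66 = 260.3, giving F = 260.3 / 3.66 = 71.1 N.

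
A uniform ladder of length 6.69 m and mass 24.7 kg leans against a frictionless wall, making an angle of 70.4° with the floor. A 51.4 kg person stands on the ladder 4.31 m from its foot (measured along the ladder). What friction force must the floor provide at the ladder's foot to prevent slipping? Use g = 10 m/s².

Take moments about the foot of the ladder.
Ladder weight 24.7×10 = 247 N acts at 3.345 m along the ladder; its horizontal arm is 3.345·cos70.4° = 1.122 m → τ = 277.1 N·m clockwise.
Person: 51.4×10 = 514 N at 4.31 m → arm 1.446 m → τ = 743.2 N·m clockwise.
Wall normal N acts horizontally at the top; its moment arm is the height L sinθ = 6.69·sin70.4° = 6.302 m, counterclockwise.
For rotational equilibrium, N × 6.302 = 1020, so N = 162 N.
ΣFx = 0: friction at the foot balances the wall's push, so f = N_wall = 162 N.

f ≈ 162 N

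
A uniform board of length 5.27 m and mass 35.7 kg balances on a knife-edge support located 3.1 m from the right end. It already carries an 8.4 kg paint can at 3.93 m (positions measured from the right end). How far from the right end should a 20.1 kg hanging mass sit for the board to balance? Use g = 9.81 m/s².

Choose the knife-edge support (at 3.1 m from the right end) as the axis so the support reaction has zero arm there.
Beam weight: 35.7 × 9.81 = 350.2 N down at 2.635 m → arm 0.465 m, τ = 350.2 × 0.465 = 162.8 N·m clockwise.
Paint can: 8.4 × 9.81 = 82.4 N down at 3.93 m → arm 0.83 m, τ = 82.4 × 0.83 = 68.39 N·m counterclockwise.
Net moment of existing loads = 94.41 N·m clockwise.
The hanging mass weighs 20.1 × 9.81 = 197.2 N and must supply an equal counterclockwise moment, so its lever arm about the knife-edge support is 94.41 / 197.2 = 0.479 m.
That puts it at 3.1 + 0.479 = 3.58 m from the right end.

x ≈ 3.58 m from the right end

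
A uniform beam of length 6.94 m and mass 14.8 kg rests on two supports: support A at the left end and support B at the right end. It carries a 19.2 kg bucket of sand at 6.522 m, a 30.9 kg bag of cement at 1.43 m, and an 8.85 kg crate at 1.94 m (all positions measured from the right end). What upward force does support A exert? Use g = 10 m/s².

Taking torques about support B:
Beam weight: 14.8 × 10 = 148 N down at 3.47 m → arm 3.47 m, τ = 148 × 3.47 = 513.6 N·m counterclockwise.
Bucket of sand: 19.2 × 10 = 192 N down at 6.522 m → arm 6.522 m, τ = 192 × 6.522 = 1252 N·m counterclockwise.
Bag of cement: 30.9 × 10 = 309 N down at 1.43 m → arm 1.43 m, τ = 309 × 1.43 = 441.9 N·m counterclockwise.
Crate: 8.85 × 10 = 88.5 N down at 1.94 m → arm 1.94 m, τ = 88.5 × 1.94 = 171.7 N·m counterclockwise.
Net load moment about support B = 2379 N·m counterclockwise.
Reaction R at support A is upward at 6.94 m, arm 6.94 m → moment R × 6.94 clockwise.
Setting net torque to zero: R × 6.94 = 2379 → R = 343 N.

R_A ≈ 343 N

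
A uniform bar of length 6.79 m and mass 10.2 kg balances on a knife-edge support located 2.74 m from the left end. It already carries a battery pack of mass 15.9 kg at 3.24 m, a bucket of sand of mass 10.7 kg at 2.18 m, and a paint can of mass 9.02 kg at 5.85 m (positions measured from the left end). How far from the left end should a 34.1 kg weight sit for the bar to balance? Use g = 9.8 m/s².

x ≈ 1.66 m from the left end

Sum moments about the knife-edge support (at 2.74 m from the left end) (the support reaction has zero arm there).
Beam weight: 10.2 × 9.8 = 99.96 N down at 3.395 m → arm 0.655 m, τ = 99.96 × 0.655 = 65.47 N·m clockwise.
Battery pack: 15.9 × 9.8 = 155.8 N down at 3.24 m → arm 0.5 m, τ = 155.8 × 0.5 = 77.9 N·m clockwise.
Bucket of sand: 10.7 × 9.8 = 104.9 N down at 2.18 m → arm 0.56 m, τ = 104.9 × 0.56 = 58.74 N·m counterclockwise.
Paint can: 9.02 × 9.8 = 88.4 N down at 5.85 m → arm 3.11 m, τ = 88.4 × 3.11 = 274.9 N·m clockwise.
Net moment of existing loads = 359.5 N·m clockwise.
The weight weighs 34.1 × 9.8 = 334.2 N and must supply an equal counterclockwise moment, so its lever arm about the knife-edge support is 359.5 / 334.2 = 1.08 m.
That puts it at 2.74 − 1.08 = 1.66 m from the left end.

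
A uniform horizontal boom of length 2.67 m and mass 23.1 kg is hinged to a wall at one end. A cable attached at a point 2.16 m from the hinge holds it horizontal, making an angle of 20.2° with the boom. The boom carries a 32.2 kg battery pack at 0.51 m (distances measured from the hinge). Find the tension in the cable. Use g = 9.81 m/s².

T ≈ 622 N

Sum moments about the hinge (the unknown hinge reaction has zero arm there).
Beam weight: 23.1 × 9.81 = 226.6 N down at 1.335 m → arm 1.335 m, τ = 226.6 × 1.335 = 302.5 N·m clockwise.
Battery pack: 32.2 × 9.81 = 315.9 N down at 0.51 m → arm 0.51 m, τ = 315.9 × 0.51 = 161.1 N·m clockwise.
Total clockwise load moment = 463.6 N·m.
The cable tension T acts at 2.16 m; only its component perpendicular to the boom, T sinθ, produces torque. sin 20.2° = 0.3453.
Setting net torque to zero: T × 2.16 × 0.3453 = 463.6 → T = 463.6 / 0.7458 = 622 N.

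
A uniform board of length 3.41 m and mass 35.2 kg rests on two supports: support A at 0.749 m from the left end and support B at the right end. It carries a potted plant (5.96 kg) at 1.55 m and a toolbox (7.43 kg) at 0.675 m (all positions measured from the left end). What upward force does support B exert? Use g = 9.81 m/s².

About support A:
Beam weight: 35.2 × 9.81 = 345.3 N down at 1.705 m → arm 0.956 m, τ = 345.3 × 0.956 = 330.1 N·m clockwise.
Potted plant: 5.96 × 9.81 = 58.47 N down at 1.55 m → arm 0.801 m, τ = 58.47 × 0.801 = 46.83 N·m clockwise.
Toolbox: 7.43 × 9.81 = 72.89 N down at 0.675 m → arm 0.074 m, τ = 72.89 × 0.074 = 5.394 N·m counterclockwise.
Net load moment about support A = 371.5 N·m clockwise.
Reaction R at support B is upward at 3.41 m, arm 2.661 m → moment R × 2.661 counterclockwise.
Setting net torque to zero: R × 2.661 = 371.5 → R = 140 N.

R_B ≈ 140 N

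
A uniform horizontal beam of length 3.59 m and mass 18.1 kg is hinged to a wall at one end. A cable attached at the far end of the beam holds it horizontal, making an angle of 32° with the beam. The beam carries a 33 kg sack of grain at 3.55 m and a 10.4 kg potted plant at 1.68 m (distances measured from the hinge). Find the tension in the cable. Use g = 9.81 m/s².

T ≈ 862 N

Taking torques about the hinge:
Beam weight: 18.1 × 9.81 = 177.6 N down at 1.795 m → arm 1.795 m, τ = 177.6 × 1.795 = 318.8 N·m clockwise.
Sack of grain: 33 × 9.81 = 323.7 N down at 3.55 m → arm 3.55 m, τ = 323.7 × 3.55 = 1149 N·m clockwise.
Potted plant: 10.4 × 9.81 = 102 N down at 1.68 m → arm 1.68 m, τ = 102 × 1.68 = 171.4 N·m clockwise.
Total clockwise load moment = 1639 N·m.
The cable tension T acts at 3.59 m; only its component perpendicular to the beam, T sinθ, produces torque. sin 32° = 0.5299.
For rotational equilibrium, T × 3.59 × 0.5299 = 1639, so T = 1639 / 1.902 = 862 N.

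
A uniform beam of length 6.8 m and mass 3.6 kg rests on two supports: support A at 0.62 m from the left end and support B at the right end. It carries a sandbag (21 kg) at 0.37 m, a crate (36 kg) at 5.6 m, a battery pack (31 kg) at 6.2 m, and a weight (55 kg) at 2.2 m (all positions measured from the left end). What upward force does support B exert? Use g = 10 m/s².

R_B ≈ 718 N

About support A:
Beam weight: 3.6 × 10 = 36 N down at 3.4 m → arm 2.78 m, τ = 36 × 2.78 = 100.1 N·m clockwise.
Sandbag: 21 × 10 = 210 N down at 0.37 m → arm 0.25 m, τ = 210 × 0.25 = 52.5 N·m counterclockwise.
Crate: 36 × 10 = 360 N down at 5.6 m → arm 4.98 m, τ = 360 × 4.98 = 1793 N·m clockwise.
Battery pack: 31 × 10 = 310 N down at 6.2 m → arm 5.58 m, τ = 310 × 5.58 = 1730 N·m clockwise.
Weight: 55 × 10 = 550 N down at 2.2 m → arm 1.58 m, τ = 550 × 1.58 = 869 N·m clockwise.
Net load moment about support A = 4440 N·m clockwise.
Reaction R at support B is upward at 6.8 m, arm 6.18 m → moment R × 6.18 counterclockwise.
Setting net torque to zero: R × 6.18 = 4440 → R = 718 N.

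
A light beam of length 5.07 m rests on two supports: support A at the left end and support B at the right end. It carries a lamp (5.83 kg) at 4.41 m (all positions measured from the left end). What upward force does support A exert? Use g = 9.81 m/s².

About support B:
Lamp: 5.83 × 9.81 = 57.19 N down at 4.41 m → arm 0.66 m, τ = 57.19 × 0.66 = 37.75 N·m counterclockwise.
Net load moment about support B = 37.75 N·m counterclockwise.
Reaction R at support A is upward at 0 m, arm 5.07 m → moment R × 5.07 clockwise.
Setting net torque to zero: R × 5.07 = 37.75 → R = 7.45 N.

R_A ≈ 7.45 N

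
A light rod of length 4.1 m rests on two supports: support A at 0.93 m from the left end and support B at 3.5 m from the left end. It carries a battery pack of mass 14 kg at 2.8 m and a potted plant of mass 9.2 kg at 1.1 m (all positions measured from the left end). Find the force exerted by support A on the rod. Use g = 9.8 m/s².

About support B:
Battery pack: 14 × 9.8 = 137.2 N down at 2.8 m → arm 0.7 m, τ = 137.2 × 0.7 = 96.04 N·m counterclockwise.
Potted plant: 9.2 × 9.8 = 90.16 N down at 1.1 m → arm 2.4 m, τ = 90.16 × 2.4 = 216.4 N·m counterclockwise.
Net load moment about support B = 312.4 N·m counterclockwise.
Reaction R at support A is upward at 0.93 m, arm 2.57 m → moment R × 2.57 clockwise.
Στ = 0 ⇒ R × 2.57 = 312.4 ⇒ R = 122 N.

R_A ≈ 122 N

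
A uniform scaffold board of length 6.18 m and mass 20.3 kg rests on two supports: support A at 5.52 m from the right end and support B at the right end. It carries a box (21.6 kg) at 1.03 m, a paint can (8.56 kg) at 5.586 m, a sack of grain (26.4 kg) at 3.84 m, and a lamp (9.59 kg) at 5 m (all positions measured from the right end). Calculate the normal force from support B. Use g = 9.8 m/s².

About support A:
Beam weight: 20.3 × 9.8 = 198.9 N down at 3.09 m → arm 2.43 m, τ = 198.9 × 2.43 = 483.3 N·m clockwise.
Box: 21.6 × 9.8 = 211.7 N down at 1.03 m → arm 4.49 m, τ = 211.7 × 4.49 = 950.5 N·m clockwise.
Paint can: 8.56 × 9.8 = 83.89 N down at 5.586 m → arm 0.066 m, τ = 83.89 × 0.066 = 5.537 N·m counterclockwise.
Sack of grain: 26.4 × 9.8 = 258.7 N down at 3.84 m → arm 1.68 m, τ = 258.7 × 1.68 = 434.6 N·m clockwise.
Lamp: 9.59 × 9.8 = 93.98 N down at 5 m → arm 0.52 m, τ = 93.98 × 0.52 = 48.87 N·m clockwise.
Net load moment about support A = 1912 N·m clockwise.
Reaction R at support B is upward at 0 m, arm 5.52 m → moment R × 5.52 counterclockwise.
For rotational equilibrium, R × 5.52 = 1912, so R = 346 N.

R_B ≈ 346 N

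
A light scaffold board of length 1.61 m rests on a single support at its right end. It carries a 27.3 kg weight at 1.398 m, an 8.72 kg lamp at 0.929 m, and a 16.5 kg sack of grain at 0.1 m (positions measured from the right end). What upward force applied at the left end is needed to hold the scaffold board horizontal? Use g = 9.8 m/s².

Sum moments about the right end (the unknown pivot reaction has zero arm there).
Weight: 27.3 × 9.8 = 267.5 N down at 1.398 m → arm 1.398 m, τ = 267.5 × 1.398 = 374 N·m counterclockwise.
Lamp: 8.72 × 9.8 = 85.46 N down at 0.929 m → arm 0.929 m, τ = 85.46 × 0.929 = 79.39 N·m counterclockwise.
Sack of grain: 16.5 × 9.8 = 161.7 N down at 0.1 m → arm 0.1 m, τ = 161.7 × 0.1 = 16.17 N·m counterclockwise.
Net moment of the loads = 469.6 N·m counterclockwise.
The upward force F acts at the left end, arm 1.61 m, giving F × 1.61 clockwise.
Στ = 0 ⇒ F × 1.61 = 469.6 ⇒ F = 469.6 / 1.61 = 292 N.

F ≈ 292 N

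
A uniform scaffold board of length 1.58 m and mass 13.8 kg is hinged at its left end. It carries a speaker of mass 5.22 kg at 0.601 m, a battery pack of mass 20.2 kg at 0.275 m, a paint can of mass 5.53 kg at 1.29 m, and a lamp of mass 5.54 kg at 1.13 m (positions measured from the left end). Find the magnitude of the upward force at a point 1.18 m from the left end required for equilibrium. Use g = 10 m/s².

F ≈ 280 N

Taking torques about the left end:
Beam weight: 13.8 × 10 = 138 N down at 0.79 m → arm 0.79 m, τ = 138 × 0.79 = 109 N·m clockwise.
Speaker: 5.22 × 10 = 52.2 N down at 0.601 m → arm 0.601 m, τ = 52.2 × 0.601 = 31.37 N·m clockwise.
Battery pack: 20.2 × 10 = 202 N down at 0.275 m → arm 0.275 m, τ = 202 × 0.275 = 55.55 N·m clockwise.
Paint can: 5.53 × 10 = 55.3 N down at 1.29 m → arm 1.29 m, τ = 55.3 × 1.29 = 71.34 N·m clockwise.
Lamp: 5.54 × 10 = 55.4 N down at 1.13 m → arm 1.13 m, τ = 55.4 × 1.13 = 62.6 N·m clockwise.
Net moment of the loads = 329.9 N·m clockwise.
The upward force F acts at a point 1.18 m from the left end, arm 1.18 m, giving F × 1.18 counterclockwise.
Setting net torque to zero: F × 1.18 = 329.9 → F = 329.9 / 1.18 = 280 N.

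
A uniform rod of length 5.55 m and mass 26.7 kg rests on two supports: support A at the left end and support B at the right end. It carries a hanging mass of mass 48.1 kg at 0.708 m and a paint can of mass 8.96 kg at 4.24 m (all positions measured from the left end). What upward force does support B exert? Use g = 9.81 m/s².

R_B ≈ 258 N

Sum moments about support A (its reaction then has zero moment arm).
Beam weight: 26.7 × 9.81 = 261.9 N down at 2.775 m → arm 2.775 m, τ = 261.9 × 2.775 = 726.8 N·m clockwise.
Hanging mass: 48.1 × 9.81 = 471.9 N down at 0.708 m → arm 0.708 m, τ = 471.9 × 0.708 = 334.1 N·m clockwise.
Paint can: 8.96 × 9.81 = 87.9 N down at 4.24 m → arm 4.24 m, τ = 87.9 × 4.24 = 372.7 N·m clockwise.
Net load moment about support A = 1434 N·m clockwise.
Reaction R at support B is upward at 5.55 m, arm 5.55 m → moment R × 5.55 counterclockwise.
Balancing moments: R × 5.55 = 1434, giving R = 258 N.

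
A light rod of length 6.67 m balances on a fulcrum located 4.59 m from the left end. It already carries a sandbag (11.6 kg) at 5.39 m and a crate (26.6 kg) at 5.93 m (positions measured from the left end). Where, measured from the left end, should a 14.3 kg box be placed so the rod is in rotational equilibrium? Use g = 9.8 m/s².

Choose the fulcrum (at 4.59 m from the left end) as the axis so the support reaction has zero arm there.
Sandbag: 11.6 × 9.8 = 113.7 N down at 5.39 m → arm 0.8 m, τ = 113.7 × 0.8 = 90.96 N·m clockwise.
Crate: 26.6 × 9.8 = 260.7 N down at 5.93 m → arm 1.34 m, τ = 260.7 × 1.34 = 349.3 N·m clockwise.
Net moment of existing loads = 440.3 N·m clockwise.
The box weighs 14.3 × 9.8 = 140.1 N and must supply an equal counterclockwise moment, so its lever arm about the fulcrum is 440.3 / 140.1 = 3.14 m.
That puts it at 4.59 − 3.14 = 1.45 m from the left end.

x ≈ 1.45 m from the left end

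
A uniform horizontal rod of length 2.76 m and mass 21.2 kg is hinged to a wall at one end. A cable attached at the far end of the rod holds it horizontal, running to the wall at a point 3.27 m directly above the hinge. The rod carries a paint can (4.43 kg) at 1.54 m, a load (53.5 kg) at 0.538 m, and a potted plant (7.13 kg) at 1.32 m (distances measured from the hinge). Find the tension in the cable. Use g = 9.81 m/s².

Sum moments about the hinge (the unknown hinge reaction has zero arm there).
Beam weight: 21.2 × 9.81 = 208 N down at 1.38 m → arm 1.38 m, τ = 208 × 1.38 = 287 N·m clockwise.
Paint can: 4.43 × 9.81 = 43.46 N down at 1.54 m → arm 1.54 m, τ = 43.46 × 1.54 = 66.93 N·m clockwise.
Load: 53.5 × 9.81 = 524.8 N down at 0.538 m → arm 0.538 m, τ = 524.8 × 0.538 = 282.3 N·m clockwise.
Potted plant: 7.13 × 9.81 = 69.95 N down at 1.32 m → arm 1.32 m, τ = 69.95 × 1.32 = 92.33 N·m clockwise.
Total clockwise load moment = 728.6 N·m.
The cable tension T acts at 2.76 m; only its component perpendicular to the rod, T sinθ, produces torque. sinθ = h/√(h²+d²) = 3.27/√(3.27²+2.76²) = 0.7642.
Setting net torque to zero: T × 2.76 × 0.7642 = 728.6 → T = 728.6 / 2.109 = 345 N.

T ≈ 345 N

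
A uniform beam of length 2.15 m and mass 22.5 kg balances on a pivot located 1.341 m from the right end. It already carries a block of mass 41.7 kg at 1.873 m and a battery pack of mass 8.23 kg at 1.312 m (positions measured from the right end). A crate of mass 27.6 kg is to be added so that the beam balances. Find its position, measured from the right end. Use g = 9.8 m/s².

About the pivot (at 1.341 m from the right end):
Beam weight: 22.5 × 9.8 = 220.5 N down at 1.075 m → arm 0.266 m, τ = 220.5 × 0.266 = 58.65 N·m clockwise.
Block: 41.7 × 9.8 = 408.7 N down at 1.873 m → arm 0.532 m, τ = 408.7 × 0.532 = 217.4 N·m counterclockwise.
Battery pack: 8.23 × 9.8 = 80.65 N down at 1.312 m → arm 0.029 m, τ = 80.65 × 0.029 = 2.339 N·m clockwise.
Net moment of existing loads = 156.4 N·m counterclockwise.
The crate weighs 27.6 × 9.8 = 270.5 N and must supply an equal clockwise moment, so its lever arm about the pivot is 156.4 / 270.5 = 0.578 m.
That puts it at 1.341 − 0.578 = 0.763 m from the right end.

x ≈ 0.763 m from the right end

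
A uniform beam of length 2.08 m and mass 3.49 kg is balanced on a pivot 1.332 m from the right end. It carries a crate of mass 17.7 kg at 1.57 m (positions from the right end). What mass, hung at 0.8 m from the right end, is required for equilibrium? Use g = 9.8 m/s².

Choose the pivot (at 1.332 m from the right end) as the axis so the support reaction has zero arm there.
Beam weight: 3.49 × 9.8 = 34.2 N down at 1.04 m → arm 0.292 m, τ = 34.2 × 0.292 = 9.986 N·m clockwise.
Crate: 17.7 × 9.8 = 173.5 N down at 1.57 m → arm 0.238 m, τ = 173.5 × 0.238 = 41.29 N·m counterclockwise.
Net moment of known loads = 31.3 N·m counterclockwise.
An unknown mass m at 0.8 m has arm 0.532 m; its moment is m·g·0.532 clockwise.
Balancing moments: m × 9.8 × 0.532 = 31.3, giving m = 31.3 / (9.8 × 0.532) = 6 kg.

m ≈ 6 kg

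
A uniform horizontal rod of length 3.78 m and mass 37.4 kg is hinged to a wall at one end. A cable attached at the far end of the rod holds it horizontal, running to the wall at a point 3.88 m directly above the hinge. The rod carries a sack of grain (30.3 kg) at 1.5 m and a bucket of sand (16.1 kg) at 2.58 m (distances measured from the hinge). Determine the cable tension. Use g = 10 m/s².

T ≈ 582 N

Sum moments about the hinge (the unknown hinge reaction has zero arm there).
Beam weight: 37.4 × 10 = 374 N down at 1.89 m → arm 1.89 m, τ = 374 × 1.89 = 706.9 N·m clockwise.
Sack of grain: 30.3 × 10 = 303 N down at 1.5 m → arm 1.5 m, τ = 303 × 1.5 = 454.5 N·m clockwise.
Bucket of sand: 16.1 × 10 = 161 N down at 2.58 m → arm 2.58 m, τ = 161 × 2.58 = 415.4 N·m clockwise.
Total clockwise load moment = 1577 N·m.
The cable tension T acts at 3.78 m; only its component perpendicular to the rod, T sinθ, produces torque. sinθ = h/√(h²+d²) = 3.88/√(3.88²+3.78²) = 0.7163.
Στ = 0 ⇒ T × 3.78 × 0.7163 = 1577 ⇒ T = 1577 / 2.708 = 582 N.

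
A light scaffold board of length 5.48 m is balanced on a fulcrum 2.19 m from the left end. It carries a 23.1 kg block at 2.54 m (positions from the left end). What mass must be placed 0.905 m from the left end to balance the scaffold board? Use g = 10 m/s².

m ≈ 6.29 kg

Sum moments about the fulcrum (at 2.19 m from the left end) (the support reaction has zero arm there).
Block: 23.1 × 10 = 231 N down at 2.54 m → arm 0.35 m, τ = 231 × 0.35 = 80.85 N·m clockwise.
Net moment of known loads = 80.85 N·m clockwise.
An unknown mass m at 0.905 m has arm 1.285 m; its moment is m·g·1.285 counterclockwise.
Στ = 0 ⇒ m × 10 × 1.285 = 80.85 ⇒ m = 80.85 / (10 × 1.285) = 6.29 kg.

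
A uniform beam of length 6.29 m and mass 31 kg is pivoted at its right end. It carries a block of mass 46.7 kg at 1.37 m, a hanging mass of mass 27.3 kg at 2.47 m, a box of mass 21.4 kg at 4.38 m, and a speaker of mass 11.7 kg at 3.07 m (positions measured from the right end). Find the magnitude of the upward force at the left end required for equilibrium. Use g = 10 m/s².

F ≈ 570 N

Choose the right end as the axis so the unknown pivot reaction has zero arm there.
Beam weight: 31 × 10 = 310 N down at 3.145 m → arm 3.145 m, τ = 310 × 3.145 = 975 N·m counterclockwise.
Block: 46.7 × 10 = 467 N down at 1.37 m → arm 1.37 m, τ = 467 × 1.37 = 639.8 N·m counterclockwise.
Hanging mass: 27.3 × 10 = 273 N down at 2.47 m → arm 2.47 m, τ = 273 × 2.47 = 674.3 N·m counterclockwise.
Box: 21.4 × 10 = 214 N down at 4.38 m → arm 4.38 m, τ = 214 × 4.38 = 937.3 N·m counterclockwise.
Speaker: 11.7 × 10 = 117 N down at 3.07 m → arm 3.07 m, τ = 117 × 3.07 = 359.2 N·m counterclockwise.
Net moment of the loads = 3586 N·m counterclockwise.
The upward force F acts at the left end, arm 6.29 m, giving F × 6.29 clockwise.
For rotational equilibrium, F × 6.29 = 3586, so F = 3586 / 6.29 = 570 N.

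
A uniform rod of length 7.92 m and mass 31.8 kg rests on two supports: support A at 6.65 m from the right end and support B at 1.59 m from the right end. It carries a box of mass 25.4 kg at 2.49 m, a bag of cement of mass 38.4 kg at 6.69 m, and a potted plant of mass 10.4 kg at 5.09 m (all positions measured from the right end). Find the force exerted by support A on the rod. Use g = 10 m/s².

About support B:
Beam weight: 31.8 × 10 = 318 N down at 3.96 m → arm 2.37 m, τ = 318 × 2.37 = 753.7 N·m counterclockwise.
Box: 25.4 × 10 = 254 N down at 2.49 m → arm 0.9 m, τ = 254 × 0.9 = 228.6 N·m counterclockwise.
Bag of cement: 38.4 × 10 = 384 N down at 6.69 m → arm 5.1 m, τ = 384 × 5.1 = 1958 N·m counterclockwise.
Potted plant: 10.4 × 10 = 104 N down at 5.09 m → arm 3.5 m, τ = 104 × 3.5 = 364 N·m counterclockwise.
Net load moment about support B = 3304 N·m counterclockwise.
Reaction R at support A is upward at 6.65 m, arm 5.06 m → moment R × 5.06 clockwise.
Στ = 0 ⇒ R × 5.06 = 3304 ⇒ R = 653 N.

R_A ≈ 653 N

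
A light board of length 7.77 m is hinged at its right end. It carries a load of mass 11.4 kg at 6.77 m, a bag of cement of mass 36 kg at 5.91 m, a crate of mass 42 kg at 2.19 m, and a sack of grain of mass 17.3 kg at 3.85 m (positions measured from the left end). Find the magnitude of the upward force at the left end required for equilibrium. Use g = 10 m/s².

F ≈ 490 N

Take moments about the right end.
Load: 11.4 × 10 = 114 N down at 6.77 m → arm 1 m, τ = 114 × 1 = 114 N·m counterclockwise.
Bag of cement: 36 × 10 = 360 N down at 5.91 m → arm 1.86 m, τ = 360 × 1.86 = 669.6 N·m counterclockwise.
Crate: 42 × 10 = 420 N down at 2.19 m → arm 5.58 m, τ = 420 × 5.58 = 2344 N·m counterclockwise.
Sack of grain: 17.3 × 10 = 173 N down at 3.85 m → arm 3.92 m, τ = 173 × 3.92 = 678.2 N·m counterclockwise.
Net moment of the loads = 3806 N·m counterclockwise.
The upward force F acts at the left end, arm 7.77 m, giving F × 7.77 clockwise.
Στ = 0 ⇒ F × 7.77 = 3806 ⇒ F = 3806 / 7.77 = 490 N.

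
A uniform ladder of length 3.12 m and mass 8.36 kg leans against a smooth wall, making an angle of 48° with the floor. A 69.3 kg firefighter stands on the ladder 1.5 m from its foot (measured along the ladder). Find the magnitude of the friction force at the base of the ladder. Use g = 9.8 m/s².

f ≈ 331 N

Taking torques about the foot of the ladder:
Ladder weight 8.36×9.8 = 81.93 N acts at 1.56 m along the ladder; its horizontal arm is 1.56·cos48° = 1.044 m → τ = 85.53 N·m clockwise.
Firefighter: 69.3×9.8 = 679.1 N at 1.5 m → arm 1.004 m → τ = 681.8 N·m clockwise.
Wall normal N acts horizontally at the top; its moment arm is the height L sinθ = 3.12·sin48° = 2.319 m, counterclockwise.
Setting net torque to zero: N × 2.319 = 767.3 → N = 331 N.
ΣFx = 0: friction at the foot balances the wall's push, so f = N_wall = 331 N.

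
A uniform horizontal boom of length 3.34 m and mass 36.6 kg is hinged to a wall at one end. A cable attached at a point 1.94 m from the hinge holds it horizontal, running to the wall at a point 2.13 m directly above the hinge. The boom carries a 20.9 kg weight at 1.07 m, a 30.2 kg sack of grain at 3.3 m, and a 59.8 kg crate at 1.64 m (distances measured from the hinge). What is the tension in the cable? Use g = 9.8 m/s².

Choose the hinge as the axis so the unknown hinge reaction has zero arm there.
Beam weight: 36.6 × 9.8 = 358.7 N down at 1.67 m → arm 1.67 m, τ = 358.7 × 1.67 = 599 N·m clockwise.
Weight: 20.9 × 9.8 = 204.8 N down at 1.07 m → arm 1.07 m, τ = 204.8 × 1.07 = 219.1 N·m clockwise.
Sack of grain: 30.2 × 9.8 = 296 N down at 3.3 m → arm 3.3 m, τ = 296 × 3.3 = 976.8 N·m clockwise.
Crate: 59.8 × 9.8 = 586 N down at 1.64 m → arm 1.64 m, τ = 586 × 1.64 = 961 N·m clockwise.
Total clockwise load moment = 2756 N·m.
The cable tension T acts at 1.94 m; only its component perpendicular to the boom, T sinθ, produces torque. sinθ = h/√(h²+d²) = 2.13/√(2.13²+1.94²) = 0.7393.
Balancing moments: T × 1.94 × 0.7393 = 2756, giving T = 2756 / 1.434 = 1920 N.

T ≈ 1920 N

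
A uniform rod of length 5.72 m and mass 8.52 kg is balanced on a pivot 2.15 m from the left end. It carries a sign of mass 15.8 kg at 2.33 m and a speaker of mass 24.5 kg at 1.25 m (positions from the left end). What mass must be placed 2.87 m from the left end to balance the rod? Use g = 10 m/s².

m ≈ 18.3 kg

Sum moments about the pivot (at 2.15 m from the left end) (the support reaction has zero arm there).
Beam weight: 8.52 × 10 = 85.2 N down at 2.86 m → arm 0.71 m, τ = 85.2 × 0.71 = 60.49 N·m clockwise.
Sign: 15.8 × 10 = 158 N down at 2.33 m → arm 0.18 m, τ = 158 × 0.18 = 28.44 N·m clockwise.
Speaker: 24.5 × 10 = 245 N down at 1.25 m → arm 0.9 m, τ = 245 × 0.9 = 220.5 N·m counterclockwise.
Net moment of known loads = 131.6 N·m counterclockwise.
An unknown mass m at 2.87 m has arm 0.72 m; its moment is m·g·0.72 clockwise.
Στ = 0 ⇒ m × 10 × 0.72 = 131.6 ⇒ m = 131.6 / (10 × 0.72) = 18.3 kg.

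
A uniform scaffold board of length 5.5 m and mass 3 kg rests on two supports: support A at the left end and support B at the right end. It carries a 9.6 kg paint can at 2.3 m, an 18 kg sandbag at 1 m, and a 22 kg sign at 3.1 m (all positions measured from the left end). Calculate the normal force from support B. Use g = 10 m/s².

Take moments about support A.
Beam weight: 3 × 10 = 30 N down at 2.75 m → arm 2.75 m, τ = 30 × 2.75 = 82.5 N·m clockwise.
Paint can: 9.6 × 10 = 96 N down at 2.3 m → arm 2.3 m, τ = 96 × 2.3 = 220.8 N·m clockwise.
Sandbag: 18 × 10 = 180 N down at 1 m → arm 1 m, τ = 180 × 1 = 180 N·m clockwise.
Sign: 22 × 10 = 220 N down at 3.1 m → arm 3.1 m, τ = 220 × 3.1 = 682 N·m clockwise.
Net load moment about support A = 1165 N·m clockwise.
Reaction R at support B is upward at 5.5 m, arm 5.5 m → moment R × 5.5 counterclockwise.
Balancing moments: R × 5.5 = 1165, giving R = 212 N.

R_B ≈ 212 N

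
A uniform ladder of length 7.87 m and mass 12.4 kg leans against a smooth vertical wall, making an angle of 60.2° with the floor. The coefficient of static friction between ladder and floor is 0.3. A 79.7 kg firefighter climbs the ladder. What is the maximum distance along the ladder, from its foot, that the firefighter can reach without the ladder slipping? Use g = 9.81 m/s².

Choose the foot of the ladder as the axis so the floor normal and friction both act there and drop out.
Ladder weight 12.4×9.81 = 121.6 N acts at 3.935 m along the ladder; its horizontal arm is 3.935·cos60.2° = 1.956 m → τ = 237.8 N·m clockwise.
Firefighter weight 79.7×9.81 = 781.9 N at distance d → arm d·cos60.2° → τ = 781.9·d·0.497 clockwise.
Wall normal N at the top has arm L sinθ = 6.829 m counterclockwise, so Στ = 0 gives N·6.829 = 237.8 + 388.6·d.
ΣFy = 0 ⇒ N_floor = 903.5 N, so the maximum friction is μ_s·N_floor = 0.3×903.5 = 271.1 N. ΣFx = 0 ⇒ N_wall = f, so at the slipping point N = 271.1 N.
Substituting: 271.1×6.829 = 237.8 + 388.6·d ⇒ d = (1851 − 237.8) / 388.6 = 4.15 m.

d ≈ 4.15 m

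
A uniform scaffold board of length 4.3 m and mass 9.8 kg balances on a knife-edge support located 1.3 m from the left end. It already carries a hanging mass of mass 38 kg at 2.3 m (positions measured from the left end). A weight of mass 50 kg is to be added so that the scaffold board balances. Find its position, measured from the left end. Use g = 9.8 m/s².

Take moments about the knife-edge support (at 1.3 m from the left end).
Beam weight: 9.8 × 9.8 = 96.04 N down at 2.15 m → arm 0.85 m, τ = 96.04 × 0.85 = 81.63 N·m clockwise.
Hanging mass: 38 × 9.8 = 372.4 N down at 2.3 m → arm 1 m, τ = 372.4 × 1 = 372.4 N·m clockwise.
Net moment of existing loads = 454 N·m clockwise.
The weight weighs 50 × 9.8 = 490 N and must supply an equal counterclockwise moment, so its lever arm about the knife-edge support is 454 / 490 = 0.927 m.
That puts it at 1.3 − 0.927 = 0.373 m from the left end.

x ≈ 0.373 m from the left end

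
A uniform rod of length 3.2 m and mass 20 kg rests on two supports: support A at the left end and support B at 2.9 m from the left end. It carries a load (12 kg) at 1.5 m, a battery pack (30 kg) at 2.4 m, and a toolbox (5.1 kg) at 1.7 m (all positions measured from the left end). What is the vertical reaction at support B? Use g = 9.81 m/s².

R_B ≈ 442 N

About support A:
Beam weight: 20 × 9.81 = 196.2 N down at 1.6 m → arm 1.6 m, τ = 196.2 × 1.6 = 313.9 N·m clockwise.
Load: 12 × 9.81 = 117.7 N down at 1.5 m → arm 1.5 m, τ = 117.7 × 1.5 = 176.6 N·m clockwise.
Battery pack: 30 × 9.81 = 294.3 N down at 2.4 m → arm 2.4 m, τ = 294.3 × 2.4 = 706.3 N·m clockwise.
Toolbox: 5.1 × 9.81 = 50.03 N down at 1.7 m → arm 1.7 m, τ = 50.03 × 1.7 = 85.05 N·m clockwise.
Net load moment about support A = 1282 N·m clockwise.
Reaction R at support B is upward at 2.9 m, arm 2.9 m → moment R × 2.9 counterclockwise.
Στ = 0 ⇒ R × 2.9 = 1282 ⇒ R = 442 N.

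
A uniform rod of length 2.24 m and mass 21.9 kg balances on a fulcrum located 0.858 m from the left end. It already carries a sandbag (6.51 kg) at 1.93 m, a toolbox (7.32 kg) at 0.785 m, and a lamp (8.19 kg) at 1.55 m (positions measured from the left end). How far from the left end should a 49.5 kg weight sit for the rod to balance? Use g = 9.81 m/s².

Choose the fulcrum (at 0.858 m from the left end) as the axis so the support reaction has zero arm there.
Beam weight: 21.9 × 9.81 = 214.8 N down at 1.12 m → arm 0.262 m, τ = 214.8 × 0.262 = 56.28 N·m clockwise.
Sandbag: 6.51 × 9.81 = 63.86 N down at 1.93 m → arm 1.072 m, τ = 63.86 × 1.072 = 68.46 N·m clockwise.
Toolbox: 7.32 × 9.81 = 71.81 N down at 0.785 m → arm 0.073 m, τ = 71.81 × 0.073 = 5.242 N·m counterclockwise.
Lamp: 8.19 × 9.81 = 80.34 N down at 1.55 m → arm 0.692 m, τ = 80.34 × 0.692 = 55.6 N·m clockwise.
Net moment of existing loads = 175.1 N·m clockwise.
The weight weighs 49.5 × 9.81 = 485.6 N and must supply an equal counterclockwise moment, so its lever arm about the fulcrum is 175.1 / 485.6 = 0.361 m.
That puts it at 0.858 − 0.361 = 0.497 m from the left end.

x ≈ 0.497 m from the left end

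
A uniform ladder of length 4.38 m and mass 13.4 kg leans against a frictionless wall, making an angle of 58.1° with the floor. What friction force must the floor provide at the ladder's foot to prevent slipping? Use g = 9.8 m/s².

Choose the foot of the ladder as the axis so the floor normal and friction both act there and drop out.
Ladder weight 13.4×9.8 = 131.3 N acts at 2.19 m along the ladder; its horizontal arm is 2.19·cos58.1° = 1.157 m → τ = 151.9 N·m clockwise.
Wall normal N acts horizontally at the top; its moment arm is the height L sinθ = 4.38·sin58.1° = 3.718 m, counterclockwise.
Στ = 0 ⇒ N × 3.718 = 151.9 ⇒ N = 40.9 N.
ΣFx = 0: friction at the foot balances the wall's push, so f = N_wall = 40.9 N.

f ≈ 40.9 N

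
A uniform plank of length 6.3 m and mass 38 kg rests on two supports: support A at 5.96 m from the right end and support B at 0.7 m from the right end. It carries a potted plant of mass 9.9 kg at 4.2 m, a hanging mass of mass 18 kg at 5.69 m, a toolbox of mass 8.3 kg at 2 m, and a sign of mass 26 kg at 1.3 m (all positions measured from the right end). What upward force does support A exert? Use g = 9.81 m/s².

Sum moments about support B (its reaction then has zero moment arm).
Beam weight: 38 × 9.81 = 372.8 N down at 3.15 m → arm 2.45 m, τ = 372.8 × 2.45 = 913.4 N·m counterclockwise.
Potted plant: 9.9 × 9.81 = 97.12 N down at 4.2 m → arm 3.5 m, τ = 97.12 × 3.5 = 339.9 N·m counterclockwise.
Hanging mass: 18 × 9.81 = 176.6 N down at 5.69 m → arm 4.99 m, τ = 176.6 × 4.99 = 881.2 N·m counterclockwise.
Toolbox: 8.3 × 9.81 = 81.42 N down at 2 m → arm 1.3 m, τ = 81.42 × 1.3 = 105.8 N·m counterclockwise.
Sign: 26 × 9.81 = 255.1 N down at 1.3 m → arm 0.6 m, τ = 255.1 × 0.6 = 153.1 N·m counterclockwise.
Net load moment about support B = 2393 N·m counterclockwise.
Reaction R at support A is upward at 5.96 m, arm 5.26 m → moment R × 5.26 clockwise.
For rotational equilibrium, R × 5.26 = 2393, so R = 455 N.

R_A ≈ 455 N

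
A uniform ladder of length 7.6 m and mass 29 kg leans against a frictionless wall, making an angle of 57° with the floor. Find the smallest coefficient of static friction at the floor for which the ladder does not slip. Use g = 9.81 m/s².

Choose the foot of the ladder as the axis so the floor normal and friction both act there and drop out.
Ladder weight 29×9.81 = 284.5 N acts at 3.8 m along the ladder; its horizontal arm is 3.8·cos57° = 2.07 m → τ = 588.9 N·m clockwise.
Wall normal N acts horizontally at the top; its moment arm is the height L sinθ = 7.6·sin57° = 6.374 m, counterclockwise.
For rotational equilibrium, N × 6.374 = 588.9, so N = 92.39 N.
ΣFx = 0 ⇒ f = N_wall = 92.39 N. ΣFy = 0 ⇒ N_floor = 284.5 N.
μ_min = f / N_floor = 92.39 / 284.5 = 0.325.

μ_min ≈ 0.325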